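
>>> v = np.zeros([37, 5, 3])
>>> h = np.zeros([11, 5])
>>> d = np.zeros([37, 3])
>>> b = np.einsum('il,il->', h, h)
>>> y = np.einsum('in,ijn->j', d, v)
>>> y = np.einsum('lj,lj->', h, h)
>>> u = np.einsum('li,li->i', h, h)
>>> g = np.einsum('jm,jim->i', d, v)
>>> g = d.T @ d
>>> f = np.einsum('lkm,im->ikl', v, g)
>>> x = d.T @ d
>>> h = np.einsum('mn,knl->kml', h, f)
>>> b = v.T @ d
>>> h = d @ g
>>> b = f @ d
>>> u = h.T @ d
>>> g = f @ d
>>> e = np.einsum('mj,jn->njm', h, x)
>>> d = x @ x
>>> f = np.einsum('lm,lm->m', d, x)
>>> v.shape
(37, 5, 3)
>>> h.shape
(37, 3)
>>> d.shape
(3, 3)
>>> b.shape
(3, 5, 3)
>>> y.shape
()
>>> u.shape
(3, 3)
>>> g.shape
(3, 5, 3)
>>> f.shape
(3,)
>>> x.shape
(3, 3)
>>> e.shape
(3, 3, 37)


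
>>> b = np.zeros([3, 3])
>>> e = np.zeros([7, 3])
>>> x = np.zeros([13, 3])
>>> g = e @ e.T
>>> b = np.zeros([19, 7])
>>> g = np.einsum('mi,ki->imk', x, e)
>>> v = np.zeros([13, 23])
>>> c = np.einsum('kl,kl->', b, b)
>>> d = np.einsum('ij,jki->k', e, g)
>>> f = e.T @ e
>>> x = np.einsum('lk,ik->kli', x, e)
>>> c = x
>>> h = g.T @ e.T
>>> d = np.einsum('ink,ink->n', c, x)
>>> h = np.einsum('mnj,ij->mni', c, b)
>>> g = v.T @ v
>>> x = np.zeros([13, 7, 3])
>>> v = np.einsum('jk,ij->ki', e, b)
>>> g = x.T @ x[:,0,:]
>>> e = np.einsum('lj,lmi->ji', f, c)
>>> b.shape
(19, 7)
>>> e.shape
(3, 7)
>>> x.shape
(13, 7, 3)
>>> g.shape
(3, 7, 3)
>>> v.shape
(3, 19)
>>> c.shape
(3, 13, 7)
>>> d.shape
(13,)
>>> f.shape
(3, 3)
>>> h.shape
(3, 13, 19)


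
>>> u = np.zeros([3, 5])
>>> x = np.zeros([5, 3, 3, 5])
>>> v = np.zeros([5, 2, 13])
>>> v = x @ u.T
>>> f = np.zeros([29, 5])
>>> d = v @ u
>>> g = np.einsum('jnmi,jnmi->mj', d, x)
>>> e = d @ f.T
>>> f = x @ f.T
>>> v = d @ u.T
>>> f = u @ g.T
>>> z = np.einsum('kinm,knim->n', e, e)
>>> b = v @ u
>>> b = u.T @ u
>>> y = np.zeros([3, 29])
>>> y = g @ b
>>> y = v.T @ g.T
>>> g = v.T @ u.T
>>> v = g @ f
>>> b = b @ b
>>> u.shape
(3, 5)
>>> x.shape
(5, 3, 3, 5)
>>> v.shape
(3, 3, 3, 3)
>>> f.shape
(3, 3)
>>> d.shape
(5, 3, 3, 5)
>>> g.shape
(3, 3, 3, 3)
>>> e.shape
(5, 3, 3, 29)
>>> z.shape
(3,)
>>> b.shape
(5, 5)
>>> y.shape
(3, 3, 3, 3)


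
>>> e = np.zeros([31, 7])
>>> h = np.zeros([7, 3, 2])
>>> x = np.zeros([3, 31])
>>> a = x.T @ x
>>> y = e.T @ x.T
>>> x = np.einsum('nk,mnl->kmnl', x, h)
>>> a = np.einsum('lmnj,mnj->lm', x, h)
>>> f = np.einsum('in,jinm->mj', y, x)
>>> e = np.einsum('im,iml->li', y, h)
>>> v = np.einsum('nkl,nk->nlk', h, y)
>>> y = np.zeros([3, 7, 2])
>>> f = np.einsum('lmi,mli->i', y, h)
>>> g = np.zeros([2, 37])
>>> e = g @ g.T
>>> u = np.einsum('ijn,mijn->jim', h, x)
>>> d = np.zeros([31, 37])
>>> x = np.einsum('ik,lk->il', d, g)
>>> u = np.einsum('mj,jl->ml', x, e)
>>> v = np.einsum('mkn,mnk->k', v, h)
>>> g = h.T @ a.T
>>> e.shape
(2, 2)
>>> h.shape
(7, 3, 2)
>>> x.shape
(31, 2)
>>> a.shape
(31, 7)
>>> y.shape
(3, 7, 2)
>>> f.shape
(2,)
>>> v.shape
(2,)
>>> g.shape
(2, 3, 31)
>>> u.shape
(31, 2)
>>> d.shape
(31, 37)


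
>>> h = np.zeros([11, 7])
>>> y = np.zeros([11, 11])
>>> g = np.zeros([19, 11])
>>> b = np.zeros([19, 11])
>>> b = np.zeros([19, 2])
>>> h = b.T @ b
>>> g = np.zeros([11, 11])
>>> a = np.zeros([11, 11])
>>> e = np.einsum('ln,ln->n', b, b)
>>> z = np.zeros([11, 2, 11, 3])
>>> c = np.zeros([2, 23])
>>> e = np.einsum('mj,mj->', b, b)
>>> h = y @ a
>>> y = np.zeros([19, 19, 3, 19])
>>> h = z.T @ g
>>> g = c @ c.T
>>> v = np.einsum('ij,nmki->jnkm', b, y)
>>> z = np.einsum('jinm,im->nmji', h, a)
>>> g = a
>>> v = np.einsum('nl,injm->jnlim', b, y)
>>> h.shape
(3, 11, 2, 11)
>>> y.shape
(19, 19, 3, 19)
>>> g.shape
(11, 11)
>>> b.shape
(19, 2)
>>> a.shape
(11, 11)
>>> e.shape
()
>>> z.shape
(2, 11, 3, 11)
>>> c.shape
(2, 23)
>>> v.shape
(3, 19, 2, 19, 19)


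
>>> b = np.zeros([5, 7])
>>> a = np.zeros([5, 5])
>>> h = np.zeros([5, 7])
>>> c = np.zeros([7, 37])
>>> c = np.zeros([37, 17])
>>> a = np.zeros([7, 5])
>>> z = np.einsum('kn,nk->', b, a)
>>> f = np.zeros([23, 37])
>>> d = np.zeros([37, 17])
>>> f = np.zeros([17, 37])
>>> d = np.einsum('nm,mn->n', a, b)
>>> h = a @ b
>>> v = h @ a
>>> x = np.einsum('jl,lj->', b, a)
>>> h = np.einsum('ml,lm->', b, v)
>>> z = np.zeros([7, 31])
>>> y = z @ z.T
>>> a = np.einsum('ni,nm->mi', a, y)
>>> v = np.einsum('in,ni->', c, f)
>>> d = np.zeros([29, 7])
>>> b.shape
(5, 7)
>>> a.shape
(7, 5)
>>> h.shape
()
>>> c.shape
(37, 17)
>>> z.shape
(7, 31)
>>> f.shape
(17, 37)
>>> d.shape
(29, 7)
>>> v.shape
()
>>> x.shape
()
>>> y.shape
(7, 7)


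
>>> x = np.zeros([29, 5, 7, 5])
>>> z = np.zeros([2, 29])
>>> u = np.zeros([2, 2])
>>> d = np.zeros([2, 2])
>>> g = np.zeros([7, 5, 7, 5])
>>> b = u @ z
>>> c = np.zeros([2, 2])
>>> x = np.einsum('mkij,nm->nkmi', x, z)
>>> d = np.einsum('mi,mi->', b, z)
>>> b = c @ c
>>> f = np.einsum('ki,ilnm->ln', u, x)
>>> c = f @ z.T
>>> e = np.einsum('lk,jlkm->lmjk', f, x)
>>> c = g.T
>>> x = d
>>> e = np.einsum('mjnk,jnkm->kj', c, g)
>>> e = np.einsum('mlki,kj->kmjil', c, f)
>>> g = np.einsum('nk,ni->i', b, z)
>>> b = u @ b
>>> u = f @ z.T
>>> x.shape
()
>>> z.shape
(2, 29)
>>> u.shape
(5, 2)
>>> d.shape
()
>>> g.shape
(29,)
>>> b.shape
(2, 2)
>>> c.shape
(5, 7, 5, 7)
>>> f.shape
(5, 29)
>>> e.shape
(5, 5, 29, 7, 7)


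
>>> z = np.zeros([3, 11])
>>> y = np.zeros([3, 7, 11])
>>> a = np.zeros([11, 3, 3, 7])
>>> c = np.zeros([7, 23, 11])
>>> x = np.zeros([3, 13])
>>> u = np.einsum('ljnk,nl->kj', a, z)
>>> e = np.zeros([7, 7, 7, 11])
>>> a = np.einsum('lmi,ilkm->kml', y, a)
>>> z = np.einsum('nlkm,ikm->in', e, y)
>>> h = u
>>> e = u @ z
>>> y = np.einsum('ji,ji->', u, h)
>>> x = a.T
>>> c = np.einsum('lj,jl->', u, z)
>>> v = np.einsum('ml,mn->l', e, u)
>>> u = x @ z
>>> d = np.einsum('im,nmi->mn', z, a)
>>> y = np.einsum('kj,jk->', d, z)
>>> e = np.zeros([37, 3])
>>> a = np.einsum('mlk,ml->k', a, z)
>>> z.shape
(3, 7)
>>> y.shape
()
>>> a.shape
(3,)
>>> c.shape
()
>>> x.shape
(3, 7, 3)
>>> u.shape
(3, 7, 7)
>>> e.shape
(37, 3)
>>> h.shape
(7, 3)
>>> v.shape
(7,)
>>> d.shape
(7, 3)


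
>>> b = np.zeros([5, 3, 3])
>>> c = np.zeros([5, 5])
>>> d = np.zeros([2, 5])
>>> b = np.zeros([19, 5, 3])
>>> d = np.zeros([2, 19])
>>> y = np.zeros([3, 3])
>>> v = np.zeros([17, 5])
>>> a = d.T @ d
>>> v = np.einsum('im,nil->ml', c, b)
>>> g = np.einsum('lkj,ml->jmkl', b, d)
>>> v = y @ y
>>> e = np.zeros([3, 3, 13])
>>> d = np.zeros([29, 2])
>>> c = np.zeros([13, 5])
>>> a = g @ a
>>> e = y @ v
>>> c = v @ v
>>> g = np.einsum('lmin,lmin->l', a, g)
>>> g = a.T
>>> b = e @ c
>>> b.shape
(3, 3)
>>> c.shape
(3, 3)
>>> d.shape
(29, 2)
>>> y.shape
(3, 3)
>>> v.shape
(3, 3)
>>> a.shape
(3, 2, 5, 19)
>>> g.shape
(19, 5, 2, 3)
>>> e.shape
(3, 3)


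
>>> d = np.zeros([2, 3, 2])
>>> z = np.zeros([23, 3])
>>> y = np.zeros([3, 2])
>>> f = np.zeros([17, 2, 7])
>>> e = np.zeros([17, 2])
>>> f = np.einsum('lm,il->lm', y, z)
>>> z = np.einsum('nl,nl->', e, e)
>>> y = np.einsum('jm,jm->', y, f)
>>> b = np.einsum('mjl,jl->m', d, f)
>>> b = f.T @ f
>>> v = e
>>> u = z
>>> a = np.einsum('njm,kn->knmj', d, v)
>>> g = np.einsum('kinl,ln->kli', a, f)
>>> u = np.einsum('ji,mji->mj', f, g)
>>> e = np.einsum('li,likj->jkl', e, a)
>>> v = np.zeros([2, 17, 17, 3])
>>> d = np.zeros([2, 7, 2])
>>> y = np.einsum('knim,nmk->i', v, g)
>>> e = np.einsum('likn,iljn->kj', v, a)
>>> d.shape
(2, 7, 2)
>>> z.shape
()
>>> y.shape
(17,)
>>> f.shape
(3, 2)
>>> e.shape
(17, 2)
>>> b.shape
(2, 2)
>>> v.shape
(2, 17, 17, 3)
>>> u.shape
(17, 3)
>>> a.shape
(17, 2, 2, 3)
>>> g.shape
(17, 3, 2)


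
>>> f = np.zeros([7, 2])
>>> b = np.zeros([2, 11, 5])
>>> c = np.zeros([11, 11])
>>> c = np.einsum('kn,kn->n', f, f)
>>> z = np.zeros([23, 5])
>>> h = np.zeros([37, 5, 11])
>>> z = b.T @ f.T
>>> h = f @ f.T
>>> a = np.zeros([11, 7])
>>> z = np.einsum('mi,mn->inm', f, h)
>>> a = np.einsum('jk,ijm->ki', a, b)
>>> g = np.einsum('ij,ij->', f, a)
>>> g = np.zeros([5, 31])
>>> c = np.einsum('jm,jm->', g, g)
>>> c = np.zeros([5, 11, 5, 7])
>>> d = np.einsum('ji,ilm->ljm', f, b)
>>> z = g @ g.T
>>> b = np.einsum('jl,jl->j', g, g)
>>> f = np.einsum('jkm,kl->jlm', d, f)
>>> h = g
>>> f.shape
(11, 2, 5)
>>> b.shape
(5,)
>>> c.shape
(5, 11, 5, 7)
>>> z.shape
(5, 5)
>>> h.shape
(5, 31)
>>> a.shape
(7, 2)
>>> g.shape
(5, 31)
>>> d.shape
(11, 7, 5)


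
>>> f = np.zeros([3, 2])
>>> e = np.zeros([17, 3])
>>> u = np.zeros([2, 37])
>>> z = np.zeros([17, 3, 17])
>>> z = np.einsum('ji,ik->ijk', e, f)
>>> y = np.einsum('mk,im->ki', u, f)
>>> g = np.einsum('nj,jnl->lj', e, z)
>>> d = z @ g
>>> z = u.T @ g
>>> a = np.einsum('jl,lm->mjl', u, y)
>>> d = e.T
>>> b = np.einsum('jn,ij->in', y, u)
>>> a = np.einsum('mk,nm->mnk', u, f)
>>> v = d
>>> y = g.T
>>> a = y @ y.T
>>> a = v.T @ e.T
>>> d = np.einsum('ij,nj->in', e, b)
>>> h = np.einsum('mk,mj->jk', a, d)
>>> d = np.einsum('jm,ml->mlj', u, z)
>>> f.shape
(3, 2)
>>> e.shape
(17, 3)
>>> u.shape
(2, 37)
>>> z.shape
(37, 3)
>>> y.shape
(3, 2)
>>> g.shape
(2, 3)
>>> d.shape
(37, 3, 2)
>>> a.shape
(17, 17)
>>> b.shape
(2, 3)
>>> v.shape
(3, 17)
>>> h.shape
(2, 17)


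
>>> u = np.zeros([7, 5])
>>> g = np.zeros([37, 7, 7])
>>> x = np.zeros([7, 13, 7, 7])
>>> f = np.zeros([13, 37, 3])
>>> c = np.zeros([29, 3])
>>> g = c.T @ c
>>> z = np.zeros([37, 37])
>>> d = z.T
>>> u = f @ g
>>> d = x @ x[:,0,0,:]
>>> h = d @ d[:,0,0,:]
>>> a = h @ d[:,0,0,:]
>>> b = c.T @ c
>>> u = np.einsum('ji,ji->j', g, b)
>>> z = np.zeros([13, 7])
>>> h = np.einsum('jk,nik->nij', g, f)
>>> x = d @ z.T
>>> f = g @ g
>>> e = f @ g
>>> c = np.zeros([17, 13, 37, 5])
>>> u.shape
(3,)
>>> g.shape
(3, 3)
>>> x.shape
(7, 13, 7, 13)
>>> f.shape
(3, 3)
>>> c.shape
(17, 13, 37, 5)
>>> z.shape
(13, 7)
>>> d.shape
(7, 13, 7, 7)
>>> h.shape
(13, 37, 3)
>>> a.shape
(7, 13, 7, 7)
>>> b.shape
(3, 3)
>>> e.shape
(3, 3)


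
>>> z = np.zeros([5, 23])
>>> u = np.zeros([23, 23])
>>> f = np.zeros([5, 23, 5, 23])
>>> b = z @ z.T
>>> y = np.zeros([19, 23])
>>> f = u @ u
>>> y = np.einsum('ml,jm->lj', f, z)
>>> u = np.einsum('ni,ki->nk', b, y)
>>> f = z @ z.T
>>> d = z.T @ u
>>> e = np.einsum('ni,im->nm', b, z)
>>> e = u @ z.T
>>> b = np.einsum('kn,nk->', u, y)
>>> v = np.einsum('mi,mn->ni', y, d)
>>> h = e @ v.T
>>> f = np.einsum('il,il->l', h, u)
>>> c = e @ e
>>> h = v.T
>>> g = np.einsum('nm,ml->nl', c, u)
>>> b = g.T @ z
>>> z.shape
(5, 23)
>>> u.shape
(5, 23)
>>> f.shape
(23,)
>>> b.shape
(23, 23)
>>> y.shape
(23, 5)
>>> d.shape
(23, 23)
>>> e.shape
(5, 5)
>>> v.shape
(23, 5)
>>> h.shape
(5, 23)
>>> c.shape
(5, 5)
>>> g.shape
(5, 23)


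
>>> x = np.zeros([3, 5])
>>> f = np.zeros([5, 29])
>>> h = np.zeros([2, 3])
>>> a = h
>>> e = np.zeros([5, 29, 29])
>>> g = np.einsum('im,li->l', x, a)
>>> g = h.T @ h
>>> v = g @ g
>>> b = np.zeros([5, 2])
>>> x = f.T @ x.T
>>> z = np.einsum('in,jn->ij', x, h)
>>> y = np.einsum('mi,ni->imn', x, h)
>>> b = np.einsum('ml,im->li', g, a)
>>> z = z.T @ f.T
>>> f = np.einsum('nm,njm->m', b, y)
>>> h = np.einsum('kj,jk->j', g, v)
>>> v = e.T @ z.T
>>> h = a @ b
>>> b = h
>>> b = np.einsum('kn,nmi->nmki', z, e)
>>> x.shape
(29, 3)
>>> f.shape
(2,)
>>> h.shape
(2, 2)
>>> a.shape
(2, 3)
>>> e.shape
(5, 29, 29)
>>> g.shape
(3, 3)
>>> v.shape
(29, 29, 2)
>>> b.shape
(5, 29, 2, 29)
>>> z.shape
(2, 5)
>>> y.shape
(3, 29, 2)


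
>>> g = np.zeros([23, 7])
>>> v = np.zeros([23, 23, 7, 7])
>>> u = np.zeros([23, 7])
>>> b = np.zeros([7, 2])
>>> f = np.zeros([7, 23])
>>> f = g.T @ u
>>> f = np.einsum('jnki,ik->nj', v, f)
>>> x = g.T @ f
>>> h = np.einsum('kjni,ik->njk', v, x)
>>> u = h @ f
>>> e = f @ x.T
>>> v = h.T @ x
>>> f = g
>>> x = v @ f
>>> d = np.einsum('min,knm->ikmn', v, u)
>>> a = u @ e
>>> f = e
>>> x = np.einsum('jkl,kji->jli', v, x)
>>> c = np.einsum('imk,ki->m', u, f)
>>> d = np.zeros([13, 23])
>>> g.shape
(23, 7)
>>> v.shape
(23, 23, 23)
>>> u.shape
(7, 23, 23)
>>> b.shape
(7, 2)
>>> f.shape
(23, 7)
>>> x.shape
(23, 23, 7)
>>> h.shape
(7, 23, 23)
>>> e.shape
(23, 7)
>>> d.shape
(13, 23)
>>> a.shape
(7, 23, 7)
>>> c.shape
(23,)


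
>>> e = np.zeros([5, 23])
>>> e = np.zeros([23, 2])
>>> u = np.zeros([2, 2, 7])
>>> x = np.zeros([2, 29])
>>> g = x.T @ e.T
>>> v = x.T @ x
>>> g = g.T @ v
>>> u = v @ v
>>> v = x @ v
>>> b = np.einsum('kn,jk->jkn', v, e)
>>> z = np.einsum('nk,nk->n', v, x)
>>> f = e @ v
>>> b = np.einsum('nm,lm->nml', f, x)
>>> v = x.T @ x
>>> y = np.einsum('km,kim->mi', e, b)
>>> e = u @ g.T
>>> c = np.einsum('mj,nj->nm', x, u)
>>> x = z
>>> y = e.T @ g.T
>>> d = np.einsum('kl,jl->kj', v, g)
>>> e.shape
(29, 23)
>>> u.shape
(29, 29)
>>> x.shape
(2,)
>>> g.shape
(23, 29)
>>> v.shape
(29, 29)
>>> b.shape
(23, 29, 2)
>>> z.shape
(2,)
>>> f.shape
(23, 29)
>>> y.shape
(23, 23)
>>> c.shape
(29, 2)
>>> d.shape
(29, 23)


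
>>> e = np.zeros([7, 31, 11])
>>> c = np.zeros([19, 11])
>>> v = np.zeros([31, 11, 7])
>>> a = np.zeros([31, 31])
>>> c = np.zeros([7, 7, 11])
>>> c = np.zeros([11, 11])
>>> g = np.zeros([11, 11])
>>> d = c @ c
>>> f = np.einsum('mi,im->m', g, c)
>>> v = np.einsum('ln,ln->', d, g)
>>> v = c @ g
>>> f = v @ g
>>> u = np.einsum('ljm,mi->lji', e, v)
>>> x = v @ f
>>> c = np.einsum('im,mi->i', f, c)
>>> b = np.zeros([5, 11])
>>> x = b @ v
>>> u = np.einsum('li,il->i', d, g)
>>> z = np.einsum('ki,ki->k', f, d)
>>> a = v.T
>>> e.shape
(7, 31, 11)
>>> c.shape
(11,)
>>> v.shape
(11, 11)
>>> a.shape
(11, 11)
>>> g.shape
(11, 11)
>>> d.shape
(11, 11)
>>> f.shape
(11, 11)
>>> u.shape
(11,)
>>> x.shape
(5, 11)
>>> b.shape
(5, 11)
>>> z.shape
(11,)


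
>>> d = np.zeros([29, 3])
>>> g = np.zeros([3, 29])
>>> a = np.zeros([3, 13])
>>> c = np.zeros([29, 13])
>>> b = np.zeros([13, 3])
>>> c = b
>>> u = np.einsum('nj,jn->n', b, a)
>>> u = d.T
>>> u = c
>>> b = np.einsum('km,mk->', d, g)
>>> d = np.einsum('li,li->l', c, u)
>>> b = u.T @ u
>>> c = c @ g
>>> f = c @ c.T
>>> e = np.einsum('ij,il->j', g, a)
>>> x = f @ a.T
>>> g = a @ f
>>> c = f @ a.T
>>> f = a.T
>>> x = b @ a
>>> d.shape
(13,)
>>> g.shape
(3, 13)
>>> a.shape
(3, 13)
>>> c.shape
(13, 3)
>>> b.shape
(3, 3)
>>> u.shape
(13, 3)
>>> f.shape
(13, 3)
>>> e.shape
(29,)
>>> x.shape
(3, 13)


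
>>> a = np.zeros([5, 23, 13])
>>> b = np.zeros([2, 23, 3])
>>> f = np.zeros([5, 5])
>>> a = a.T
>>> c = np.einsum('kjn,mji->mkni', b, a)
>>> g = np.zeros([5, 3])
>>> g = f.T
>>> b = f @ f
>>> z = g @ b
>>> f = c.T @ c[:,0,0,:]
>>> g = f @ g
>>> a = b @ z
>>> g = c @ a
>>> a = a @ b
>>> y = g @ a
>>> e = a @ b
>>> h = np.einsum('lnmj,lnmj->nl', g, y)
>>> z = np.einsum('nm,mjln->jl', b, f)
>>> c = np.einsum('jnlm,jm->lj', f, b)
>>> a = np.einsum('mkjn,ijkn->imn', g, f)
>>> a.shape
(5, 13, 5)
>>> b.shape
(5, 5)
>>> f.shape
(5, 3, 2, 5)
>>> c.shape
(2, 5)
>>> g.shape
(13, 2, 3, 5)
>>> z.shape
(3, 2)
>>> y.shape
(13, 2, 3, 5)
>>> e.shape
(5, 5)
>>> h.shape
(2, 13)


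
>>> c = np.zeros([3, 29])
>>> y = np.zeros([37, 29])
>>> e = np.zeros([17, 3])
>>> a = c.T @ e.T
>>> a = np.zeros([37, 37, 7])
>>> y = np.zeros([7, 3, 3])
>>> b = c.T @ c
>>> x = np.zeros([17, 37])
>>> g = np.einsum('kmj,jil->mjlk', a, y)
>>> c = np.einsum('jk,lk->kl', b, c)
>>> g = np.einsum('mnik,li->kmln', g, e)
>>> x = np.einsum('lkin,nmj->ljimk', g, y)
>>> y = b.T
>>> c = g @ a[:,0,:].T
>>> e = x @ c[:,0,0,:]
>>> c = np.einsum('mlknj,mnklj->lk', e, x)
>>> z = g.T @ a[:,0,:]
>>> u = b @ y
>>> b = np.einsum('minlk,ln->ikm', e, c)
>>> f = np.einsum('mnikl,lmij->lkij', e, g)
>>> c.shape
(3, 17)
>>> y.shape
(29, 29)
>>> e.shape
(37, 3, 17, 3, 37)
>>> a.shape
(37, 37, 7)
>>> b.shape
(3, 37, 37)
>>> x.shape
(37, 3, 17, 3, 37)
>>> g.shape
(37, 37, 17, 7)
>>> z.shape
(7, 17, 37, 7)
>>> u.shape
(29, 29)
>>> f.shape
(37, 3, 17, 7)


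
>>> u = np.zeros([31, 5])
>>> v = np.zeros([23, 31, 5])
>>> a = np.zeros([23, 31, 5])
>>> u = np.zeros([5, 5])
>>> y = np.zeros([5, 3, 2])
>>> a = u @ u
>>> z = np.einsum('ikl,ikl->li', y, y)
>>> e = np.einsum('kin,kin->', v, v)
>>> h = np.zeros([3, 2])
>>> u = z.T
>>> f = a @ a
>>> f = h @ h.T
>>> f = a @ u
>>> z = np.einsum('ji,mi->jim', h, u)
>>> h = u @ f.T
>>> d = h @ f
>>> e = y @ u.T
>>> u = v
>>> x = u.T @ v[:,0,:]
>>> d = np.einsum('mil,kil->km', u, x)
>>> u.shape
(23, 31, 5)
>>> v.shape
(23, 31, 5)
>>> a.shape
(5, 5)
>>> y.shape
(5, 3, 2)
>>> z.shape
(3, 2, 5)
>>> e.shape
(5, 3, 5)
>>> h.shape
(5, 5)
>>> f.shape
(5, 2)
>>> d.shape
(5, 23)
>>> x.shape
(5, 31, 5)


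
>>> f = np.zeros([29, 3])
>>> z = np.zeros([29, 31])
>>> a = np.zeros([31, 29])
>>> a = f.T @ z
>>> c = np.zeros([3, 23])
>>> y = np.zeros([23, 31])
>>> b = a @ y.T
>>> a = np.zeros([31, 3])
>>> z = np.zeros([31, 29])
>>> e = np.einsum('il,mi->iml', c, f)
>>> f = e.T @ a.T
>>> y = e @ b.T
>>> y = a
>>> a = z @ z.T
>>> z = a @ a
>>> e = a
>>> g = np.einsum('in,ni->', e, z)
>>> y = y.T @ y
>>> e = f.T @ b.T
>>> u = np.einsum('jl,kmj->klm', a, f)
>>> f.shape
(23, 29, 31)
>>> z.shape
(31, 31)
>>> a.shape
(31, 31)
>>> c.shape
(3, 23)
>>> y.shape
(3, 3)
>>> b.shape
(3, 23)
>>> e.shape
(31, 29, 3)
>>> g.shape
()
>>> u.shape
(23, 31, 29)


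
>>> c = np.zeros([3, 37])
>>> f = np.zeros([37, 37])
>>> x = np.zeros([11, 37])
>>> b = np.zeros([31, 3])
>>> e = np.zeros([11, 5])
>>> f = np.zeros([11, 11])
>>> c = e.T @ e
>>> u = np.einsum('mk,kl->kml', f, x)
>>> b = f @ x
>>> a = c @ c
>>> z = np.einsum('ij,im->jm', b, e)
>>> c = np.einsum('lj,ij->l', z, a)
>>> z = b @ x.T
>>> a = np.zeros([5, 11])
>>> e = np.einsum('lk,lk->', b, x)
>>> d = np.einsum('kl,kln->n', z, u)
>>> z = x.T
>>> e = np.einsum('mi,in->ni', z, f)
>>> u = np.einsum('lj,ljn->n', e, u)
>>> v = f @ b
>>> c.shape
(37,)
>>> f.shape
(11, 11)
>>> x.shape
(11, 37)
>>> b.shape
(11, 37)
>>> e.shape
(11, 11)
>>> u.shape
(37,)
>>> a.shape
(5, 11)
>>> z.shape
(37, 11)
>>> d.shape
(37,)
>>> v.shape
(11, 37)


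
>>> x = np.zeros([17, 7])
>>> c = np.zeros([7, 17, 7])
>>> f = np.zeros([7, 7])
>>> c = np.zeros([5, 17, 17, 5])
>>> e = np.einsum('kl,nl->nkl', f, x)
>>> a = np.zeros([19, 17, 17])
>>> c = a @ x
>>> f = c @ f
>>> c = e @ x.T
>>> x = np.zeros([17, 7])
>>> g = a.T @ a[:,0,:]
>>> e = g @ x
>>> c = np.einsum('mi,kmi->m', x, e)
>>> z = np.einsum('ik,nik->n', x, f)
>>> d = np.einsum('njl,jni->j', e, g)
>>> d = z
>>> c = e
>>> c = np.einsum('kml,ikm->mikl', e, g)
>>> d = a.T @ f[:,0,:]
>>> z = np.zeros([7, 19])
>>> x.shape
(17, 7)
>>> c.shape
(17, 17, 17, 7)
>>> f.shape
(19, 17, 7)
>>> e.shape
(17, 17, 7)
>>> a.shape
(19, 17, 17)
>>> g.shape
(17, 17, 17)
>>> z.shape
(7, 19)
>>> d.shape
(17, 17, 7)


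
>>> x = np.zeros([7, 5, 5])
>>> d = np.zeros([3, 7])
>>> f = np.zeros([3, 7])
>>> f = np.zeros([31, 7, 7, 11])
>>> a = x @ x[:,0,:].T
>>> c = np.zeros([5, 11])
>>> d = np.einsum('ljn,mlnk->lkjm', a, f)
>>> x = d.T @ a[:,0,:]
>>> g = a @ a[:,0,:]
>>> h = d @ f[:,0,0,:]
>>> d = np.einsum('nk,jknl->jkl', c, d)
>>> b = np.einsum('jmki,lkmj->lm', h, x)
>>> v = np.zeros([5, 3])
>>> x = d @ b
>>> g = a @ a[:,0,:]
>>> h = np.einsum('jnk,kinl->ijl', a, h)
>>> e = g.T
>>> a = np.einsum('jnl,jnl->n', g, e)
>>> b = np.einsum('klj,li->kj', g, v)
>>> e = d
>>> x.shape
(7, 11, 11)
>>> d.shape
(7, 11, 31)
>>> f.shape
(31, 7, 7, 11)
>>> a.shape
(5,)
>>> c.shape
(5, 11)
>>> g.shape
(7, 5, 7)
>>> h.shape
(11, 7, 11)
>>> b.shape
(7, 7)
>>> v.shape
(5, 3)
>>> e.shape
(7, 11, 31)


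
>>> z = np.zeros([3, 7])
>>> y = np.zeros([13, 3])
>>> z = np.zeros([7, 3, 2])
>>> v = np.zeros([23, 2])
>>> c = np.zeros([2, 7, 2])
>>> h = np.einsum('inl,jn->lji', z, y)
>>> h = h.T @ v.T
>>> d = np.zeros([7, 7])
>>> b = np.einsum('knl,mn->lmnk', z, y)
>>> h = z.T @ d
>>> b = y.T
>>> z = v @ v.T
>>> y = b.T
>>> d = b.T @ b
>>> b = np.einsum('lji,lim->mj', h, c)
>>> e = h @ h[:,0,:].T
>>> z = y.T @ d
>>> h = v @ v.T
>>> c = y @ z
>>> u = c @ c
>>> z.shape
(3, 13)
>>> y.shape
(13, 3)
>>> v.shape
(23, 2)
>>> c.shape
(13, 13)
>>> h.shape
(23, 23)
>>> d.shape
(13, 13)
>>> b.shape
(2, 3)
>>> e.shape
(2, 3, 2)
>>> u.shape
(13, 13)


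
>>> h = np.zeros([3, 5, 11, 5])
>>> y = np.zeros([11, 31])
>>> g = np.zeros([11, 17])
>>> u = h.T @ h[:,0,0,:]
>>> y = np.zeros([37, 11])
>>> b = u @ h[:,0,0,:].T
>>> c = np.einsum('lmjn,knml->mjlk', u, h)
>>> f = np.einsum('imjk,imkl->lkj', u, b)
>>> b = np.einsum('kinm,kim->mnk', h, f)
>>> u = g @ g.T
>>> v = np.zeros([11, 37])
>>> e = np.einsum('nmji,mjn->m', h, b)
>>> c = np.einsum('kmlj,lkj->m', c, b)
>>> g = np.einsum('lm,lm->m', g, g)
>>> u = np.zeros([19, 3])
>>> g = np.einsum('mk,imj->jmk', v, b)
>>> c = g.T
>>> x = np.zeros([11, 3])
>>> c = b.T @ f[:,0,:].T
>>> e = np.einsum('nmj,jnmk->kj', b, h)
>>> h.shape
(3, 5, 11, 5)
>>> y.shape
(37, 11)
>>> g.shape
(3, 11, 37)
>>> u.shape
(19, 3)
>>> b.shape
(5, 11, 3)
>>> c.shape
(3, 11, 3)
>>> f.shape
(3, 5, 5)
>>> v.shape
(11, 37)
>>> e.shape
(5, 3)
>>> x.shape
(11, 3)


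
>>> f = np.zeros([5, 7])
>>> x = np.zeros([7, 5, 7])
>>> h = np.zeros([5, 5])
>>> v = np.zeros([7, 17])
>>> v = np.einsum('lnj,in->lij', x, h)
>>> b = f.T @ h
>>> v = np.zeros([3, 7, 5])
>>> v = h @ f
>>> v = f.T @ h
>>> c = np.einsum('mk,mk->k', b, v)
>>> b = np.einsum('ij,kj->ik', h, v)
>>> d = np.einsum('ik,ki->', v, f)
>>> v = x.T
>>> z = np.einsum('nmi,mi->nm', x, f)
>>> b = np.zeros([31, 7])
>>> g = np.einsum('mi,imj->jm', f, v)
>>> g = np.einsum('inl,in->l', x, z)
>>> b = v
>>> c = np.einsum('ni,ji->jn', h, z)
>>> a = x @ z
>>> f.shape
(5, 7)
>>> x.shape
(7, 5, 7)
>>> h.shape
(5, 5)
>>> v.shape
(7, 5, 7)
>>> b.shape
(7, 5, 7)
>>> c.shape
(7, 5)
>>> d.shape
()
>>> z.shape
(7, 5)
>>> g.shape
(7,)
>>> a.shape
(7, 5, 5)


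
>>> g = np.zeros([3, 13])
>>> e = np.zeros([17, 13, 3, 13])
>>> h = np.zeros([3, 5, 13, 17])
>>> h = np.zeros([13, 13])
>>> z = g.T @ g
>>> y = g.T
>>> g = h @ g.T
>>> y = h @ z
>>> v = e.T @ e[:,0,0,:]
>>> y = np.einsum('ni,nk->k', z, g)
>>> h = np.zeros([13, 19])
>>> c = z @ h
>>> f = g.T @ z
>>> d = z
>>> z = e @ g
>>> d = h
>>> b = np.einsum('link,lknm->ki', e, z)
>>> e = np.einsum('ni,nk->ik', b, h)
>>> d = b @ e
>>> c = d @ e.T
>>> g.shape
(13, 3)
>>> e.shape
(13, 19)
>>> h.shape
(13, 19)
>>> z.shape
(17, 13, 3, 3)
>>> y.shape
(3,)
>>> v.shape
(13, 3, 13, 13)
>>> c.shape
(13, 13)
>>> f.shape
(3, 13)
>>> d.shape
(13, 19)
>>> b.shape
(13, 13)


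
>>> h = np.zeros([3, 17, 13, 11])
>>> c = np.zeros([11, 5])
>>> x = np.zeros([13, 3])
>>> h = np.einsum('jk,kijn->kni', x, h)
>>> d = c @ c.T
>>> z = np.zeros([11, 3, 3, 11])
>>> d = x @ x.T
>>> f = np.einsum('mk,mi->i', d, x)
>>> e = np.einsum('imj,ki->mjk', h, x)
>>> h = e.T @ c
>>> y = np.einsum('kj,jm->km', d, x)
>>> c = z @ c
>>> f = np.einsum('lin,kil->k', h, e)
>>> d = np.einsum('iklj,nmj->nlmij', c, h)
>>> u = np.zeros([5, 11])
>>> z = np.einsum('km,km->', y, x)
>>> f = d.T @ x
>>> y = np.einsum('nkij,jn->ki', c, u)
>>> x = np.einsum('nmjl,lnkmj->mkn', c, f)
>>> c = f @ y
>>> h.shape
(13, 17, 5)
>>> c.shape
(5, 11, 17, 3, 3)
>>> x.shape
(3, 17, 11)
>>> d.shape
(13, 3, 17, 11, 5)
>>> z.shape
()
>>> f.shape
(5, 11, 17, 3, 3)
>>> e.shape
(11, 17, 13)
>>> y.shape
(3, 3)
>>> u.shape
(5, 11)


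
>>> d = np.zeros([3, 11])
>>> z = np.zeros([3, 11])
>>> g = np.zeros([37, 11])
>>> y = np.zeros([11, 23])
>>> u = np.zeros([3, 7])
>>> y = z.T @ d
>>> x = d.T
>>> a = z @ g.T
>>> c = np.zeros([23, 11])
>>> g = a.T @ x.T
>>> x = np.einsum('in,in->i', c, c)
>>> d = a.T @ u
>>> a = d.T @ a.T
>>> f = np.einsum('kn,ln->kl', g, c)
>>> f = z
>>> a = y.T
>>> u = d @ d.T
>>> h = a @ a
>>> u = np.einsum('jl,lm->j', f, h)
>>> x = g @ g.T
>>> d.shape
(37, 7)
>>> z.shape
(3, 11)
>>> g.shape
(37, 11)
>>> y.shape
(11, 11)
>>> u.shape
(3,)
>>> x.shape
(37, 37)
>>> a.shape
(11, 11)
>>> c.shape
(23, 11)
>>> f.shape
(3, 11)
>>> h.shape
(11, 11)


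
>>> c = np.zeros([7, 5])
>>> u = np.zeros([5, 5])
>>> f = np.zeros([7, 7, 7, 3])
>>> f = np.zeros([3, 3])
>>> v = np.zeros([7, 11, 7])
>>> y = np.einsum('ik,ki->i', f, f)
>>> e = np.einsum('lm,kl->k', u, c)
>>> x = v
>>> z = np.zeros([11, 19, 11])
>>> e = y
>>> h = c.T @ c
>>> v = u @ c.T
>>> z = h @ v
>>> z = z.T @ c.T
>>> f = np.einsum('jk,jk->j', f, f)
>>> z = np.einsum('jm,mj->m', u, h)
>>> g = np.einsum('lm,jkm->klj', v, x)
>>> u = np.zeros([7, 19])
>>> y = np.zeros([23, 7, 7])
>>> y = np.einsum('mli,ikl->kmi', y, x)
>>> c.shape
(7, 5)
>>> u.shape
(7, 19)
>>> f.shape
(3,)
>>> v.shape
(5, 7)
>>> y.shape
(11, 23, 7)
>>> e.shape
(3,)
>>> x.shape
(7, 11, 7)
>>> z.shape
(5,)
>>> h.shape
(5, 5)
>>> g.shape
(11, 5, 7)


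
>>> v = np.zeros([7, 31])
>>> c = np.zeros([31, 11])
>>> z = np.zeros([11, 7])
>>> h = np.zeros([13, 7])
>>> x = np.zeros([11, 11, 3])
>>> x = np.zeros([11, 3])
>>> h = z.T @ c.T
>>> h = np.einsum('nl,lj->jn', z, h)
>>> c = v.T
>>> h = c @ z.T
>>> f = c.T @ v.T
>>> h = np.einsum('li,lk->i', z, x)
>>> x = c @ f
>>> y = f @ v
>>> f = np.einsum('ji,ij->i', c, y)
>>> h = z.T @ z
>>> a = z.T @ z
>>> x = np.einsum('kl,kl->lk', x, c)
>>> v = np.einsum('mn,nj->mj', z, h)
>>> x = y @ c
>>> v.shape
(11, 7)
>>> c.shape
(31, 7)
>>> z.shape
(11, 7)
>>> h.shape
(7, 7)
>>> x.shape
(7, 7)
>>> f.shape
(7,)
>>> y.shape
(7, 31)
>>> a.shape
(7, 7)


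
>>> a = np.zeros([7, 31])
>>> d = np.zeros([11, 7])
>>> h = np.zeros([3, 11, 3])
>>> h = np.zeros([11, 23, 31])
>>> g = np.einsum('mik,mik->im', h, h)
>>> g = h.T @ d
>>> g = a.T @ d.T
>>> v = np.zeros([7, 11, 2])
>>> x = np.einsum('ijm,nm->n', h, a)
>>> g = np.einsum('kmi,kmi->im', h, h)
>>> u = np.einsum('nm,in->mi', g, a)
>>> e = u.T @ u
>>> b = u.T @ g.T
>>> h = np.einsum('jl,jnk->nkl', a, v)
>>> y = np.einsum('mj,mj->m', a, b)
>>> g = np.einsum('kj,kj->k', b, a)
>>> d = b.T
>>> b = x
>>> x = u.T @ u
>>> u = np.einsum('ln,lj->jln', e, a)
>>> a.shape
(7, 31)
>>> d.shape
(31, 7)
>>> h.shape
(11, 2, 31)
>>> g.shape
(7,)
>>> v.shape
(7, 11, 2)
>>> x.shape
(7, 7)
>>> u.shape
(31, 7, 7)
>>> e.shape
(7, 7)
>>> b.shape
(7,)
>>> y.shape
(7,)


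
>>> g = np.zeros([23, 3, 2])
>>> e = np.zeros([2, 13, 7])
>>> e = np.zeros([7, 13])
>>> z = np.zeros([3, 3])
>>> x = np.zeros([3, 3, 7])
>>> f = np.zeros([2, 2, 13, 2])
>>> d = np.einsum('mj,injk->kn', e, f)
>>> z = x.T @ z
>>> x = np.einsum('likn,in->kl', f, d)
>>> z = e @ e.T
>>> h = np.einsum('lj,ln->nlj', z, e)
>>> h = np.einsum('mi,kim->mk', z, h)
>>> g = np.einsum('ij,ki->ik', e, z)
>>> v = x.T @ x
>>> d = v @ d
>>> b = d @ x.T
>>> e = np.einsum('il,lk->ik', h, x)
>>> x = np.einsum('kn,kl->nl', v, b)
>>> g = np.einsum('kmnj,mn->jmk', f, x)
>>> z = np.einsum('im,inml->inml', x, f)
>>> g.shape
(2, 2, 2)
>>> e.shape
(7, 2)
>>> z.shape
(2, 2, 13, 2)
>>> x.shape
(2, 13)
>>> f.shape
(2, 2, 13, 2)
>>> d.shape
(2, 2)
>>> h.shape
(7, 13)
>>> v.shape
(2, 2)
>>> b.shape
(2, 13)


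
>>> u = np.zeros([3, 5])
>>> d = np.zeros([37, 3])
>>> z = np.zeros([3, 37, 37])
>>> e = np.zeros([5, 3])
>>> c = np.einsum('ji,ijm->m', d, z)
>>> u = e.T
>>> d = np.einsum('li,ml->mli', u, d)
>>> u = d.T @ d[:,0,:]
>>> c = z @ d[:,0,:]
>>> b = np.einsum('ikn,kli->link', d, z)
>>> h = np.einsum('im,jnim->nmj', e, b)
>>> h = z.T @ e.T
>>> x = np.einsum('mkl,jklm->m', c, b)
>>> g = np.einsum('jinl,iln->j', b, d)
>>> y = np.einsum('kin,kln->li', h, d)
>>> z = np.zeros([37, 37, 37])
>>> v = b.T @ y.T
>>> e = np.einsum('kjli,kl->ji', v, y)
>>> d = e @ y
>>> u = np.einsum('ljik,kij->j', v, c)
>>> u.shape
(5,)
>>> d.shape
(5, 37)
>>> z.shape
(37, 37, 37)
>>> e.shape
(5, 3)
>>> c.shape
(3, 37, 5)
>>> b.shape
(37, 37, 5, 3)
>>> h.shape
(37, 37, 5)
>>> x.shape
(3,)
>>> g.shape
(37,)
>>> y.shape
(3, 37)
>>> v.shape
(3, 5, 37, 3)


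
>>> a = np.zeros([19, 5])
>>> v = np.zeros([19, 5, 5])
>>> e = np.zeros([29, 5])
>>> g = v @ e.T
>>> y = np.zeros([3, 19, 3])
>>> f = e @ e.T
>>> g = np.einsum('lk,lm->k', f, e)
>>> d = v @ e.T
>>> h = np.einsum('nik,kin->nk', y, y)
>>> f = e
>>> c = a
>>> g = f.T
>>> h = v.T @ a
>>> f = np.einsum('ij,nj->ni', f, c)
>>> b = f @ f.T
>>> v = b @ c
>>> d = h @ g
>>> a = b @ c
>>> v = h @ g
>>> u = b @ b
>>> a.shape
(19, 5)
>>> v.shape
(5, 5, 29)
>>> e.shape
(29, 5)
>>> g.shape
(5, 29)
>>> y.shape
(3, 19, 3)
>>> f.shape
(19, 29)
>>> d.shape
(5, 5, 29)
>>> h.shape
(5, 5, 5)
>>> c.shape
(19, 5)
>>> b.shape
(19, 19)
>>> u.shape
(19, 19)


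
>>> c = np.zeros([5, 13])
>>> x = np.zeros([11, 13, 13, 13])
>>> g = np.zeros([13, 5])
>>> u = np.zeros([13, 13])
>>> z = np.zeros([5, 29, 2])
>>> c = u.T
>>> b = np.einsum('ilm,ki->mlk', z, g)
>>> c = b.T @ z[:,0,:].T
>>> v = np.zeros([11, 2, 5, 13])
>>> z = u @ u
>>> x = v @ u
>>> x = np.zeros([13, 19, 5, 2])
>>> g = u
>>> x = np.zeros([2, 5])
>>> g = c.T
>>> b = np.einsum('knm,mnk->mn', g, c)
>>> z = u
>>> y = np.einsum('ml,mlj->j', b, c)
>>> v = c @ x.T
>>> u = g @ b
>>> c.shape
(13, 29, 5)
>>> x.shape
(2, 5)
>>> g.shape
(5, 29, 13)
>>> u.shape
(5, 29, 29)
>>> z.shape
(13, 13)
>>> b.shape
(13, 29)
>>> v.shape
(13, 29, 2)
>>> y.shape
(5,)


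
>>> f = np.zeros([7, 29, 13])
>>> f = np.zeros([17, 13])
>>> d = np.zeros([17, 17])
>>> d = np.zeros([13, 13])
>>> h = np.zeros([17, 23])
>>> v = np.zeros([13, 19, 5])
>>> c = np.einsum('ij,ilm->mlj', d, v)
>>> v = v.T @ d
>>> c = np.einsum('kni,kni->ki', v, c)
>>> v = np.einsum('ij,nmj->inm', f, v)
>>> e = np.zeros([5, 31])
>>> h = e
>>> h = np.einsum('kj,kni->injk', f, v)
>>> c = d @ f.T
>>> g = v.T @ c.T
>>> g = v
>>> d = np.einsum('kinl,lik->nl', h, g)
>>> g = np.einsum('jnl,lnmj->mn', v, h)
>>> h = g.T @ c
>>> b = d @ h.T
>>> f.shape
(17, 13)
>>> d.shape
(13, 17)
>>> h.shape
(5, 17)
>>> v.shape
(17, 5, 19)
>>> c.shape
(13, 17)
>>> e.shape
(5, 31)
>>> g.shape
(13, 5)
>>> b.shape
(13, 5)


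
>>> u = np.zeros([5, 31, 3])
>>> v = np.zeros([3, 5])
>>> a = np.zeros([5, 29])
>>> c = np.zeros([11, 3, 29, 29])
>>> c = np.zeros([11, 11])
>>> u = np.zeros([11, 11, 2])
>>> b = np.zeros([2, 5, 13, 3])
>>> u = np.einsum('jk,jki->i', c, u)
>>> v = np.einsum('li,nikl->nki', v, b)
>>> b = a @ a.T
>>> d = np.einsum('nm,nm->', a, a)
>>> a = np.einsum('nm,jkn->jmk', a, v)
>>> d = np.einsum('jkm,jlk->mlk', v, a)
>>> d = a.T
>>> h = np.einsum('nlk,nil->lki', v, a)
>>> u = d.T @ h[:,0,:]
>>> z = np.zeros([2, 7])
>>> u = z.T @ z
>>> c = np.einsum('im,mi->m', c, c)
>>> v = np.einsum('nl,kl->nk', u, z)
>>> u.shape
(7, 7)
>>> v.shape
(7, 2)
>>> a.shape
(2, 29, 13)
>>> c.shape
(11,)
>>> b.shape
(5, 5)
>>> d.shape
(13, 29, 2)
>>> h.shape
(13, 5, 29)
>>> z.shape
(2, 7)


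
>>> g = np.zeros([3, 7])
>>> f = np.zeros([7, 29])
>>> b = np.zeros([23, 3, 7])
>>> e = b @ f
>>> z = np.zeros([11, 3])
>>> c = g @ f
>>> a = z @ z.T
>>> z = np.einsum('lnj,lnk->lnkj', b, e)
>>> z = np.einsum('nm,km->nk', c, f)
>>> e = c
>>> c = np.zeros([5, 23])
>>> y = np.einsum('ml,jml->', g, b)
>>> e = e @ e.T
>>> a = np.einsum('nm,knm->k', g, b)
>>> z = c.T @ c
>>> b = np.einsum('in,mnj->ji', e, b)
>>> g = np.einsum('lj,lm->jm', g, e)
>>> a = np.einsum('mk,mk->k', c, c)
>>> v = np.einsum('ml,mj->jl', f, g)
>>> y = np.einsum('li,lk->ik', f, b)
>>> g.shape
(7, 3)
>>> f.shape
(7, 29)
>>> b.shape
(7, 3)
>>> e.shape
(3, 3)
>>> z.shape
(23, 23)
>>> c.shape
(5, 23)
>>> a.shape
(23,)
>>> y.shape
(29, 3)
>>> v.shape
(3, 29)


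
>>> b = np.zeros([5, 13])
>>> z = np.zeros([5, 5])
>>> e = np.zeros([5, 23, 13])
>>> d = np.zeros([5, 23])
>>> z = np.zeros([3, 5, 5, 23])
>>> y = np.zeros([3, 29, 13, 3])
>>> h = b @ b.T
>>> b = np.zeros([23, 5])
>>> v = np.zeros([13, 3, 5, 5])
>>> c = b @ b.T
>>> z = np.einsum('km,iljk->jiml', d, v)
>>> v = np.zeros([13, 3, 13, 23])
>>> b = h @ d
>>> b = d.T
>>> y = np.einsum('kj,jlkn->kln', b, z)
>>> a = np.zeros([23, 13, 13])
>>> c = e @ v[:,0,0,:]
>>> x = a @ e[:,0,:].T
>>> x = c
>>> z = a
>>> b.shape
(23, 5)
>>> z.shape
(23, 13, 13)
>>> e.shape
(5, 23, 13)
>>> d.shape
(5, 23)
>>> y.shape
(23, 13, 3)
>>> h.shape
(5, 5)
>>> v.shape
(13, 3, 13, 23)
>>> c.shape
(5, 23, 23)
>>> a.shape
(23, 13, 13)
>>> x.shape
(5, 23, 23)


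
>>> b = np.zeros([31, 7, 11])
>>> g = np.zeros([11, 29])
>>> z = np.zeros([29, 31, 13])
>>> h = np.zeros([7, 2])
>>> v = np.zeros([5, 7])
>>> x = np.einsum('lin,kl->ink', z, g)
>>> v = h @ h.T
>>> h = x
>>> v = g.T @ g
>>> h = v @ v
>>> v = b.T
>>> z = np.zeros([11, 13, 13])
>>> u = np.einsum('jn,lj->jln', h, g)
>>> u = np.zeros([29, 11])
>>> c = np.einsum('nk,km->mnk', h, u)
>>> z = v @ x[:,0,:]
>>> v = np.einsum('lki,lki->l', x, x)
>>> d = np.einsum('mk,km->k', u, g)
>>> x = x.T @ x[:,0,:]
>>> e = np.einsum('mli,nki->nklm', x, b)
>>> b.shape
(31, 7, 11)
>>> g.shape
(11, 29)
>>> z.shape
(11, 7, 11)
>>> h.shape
(29, 29)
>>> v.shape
(31,)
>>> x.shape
(11, 13, 11)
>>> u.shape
(29, 11)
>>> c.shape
(11, 29, 29)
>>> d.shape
(11,)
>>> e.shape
(31, 7, 13, 11)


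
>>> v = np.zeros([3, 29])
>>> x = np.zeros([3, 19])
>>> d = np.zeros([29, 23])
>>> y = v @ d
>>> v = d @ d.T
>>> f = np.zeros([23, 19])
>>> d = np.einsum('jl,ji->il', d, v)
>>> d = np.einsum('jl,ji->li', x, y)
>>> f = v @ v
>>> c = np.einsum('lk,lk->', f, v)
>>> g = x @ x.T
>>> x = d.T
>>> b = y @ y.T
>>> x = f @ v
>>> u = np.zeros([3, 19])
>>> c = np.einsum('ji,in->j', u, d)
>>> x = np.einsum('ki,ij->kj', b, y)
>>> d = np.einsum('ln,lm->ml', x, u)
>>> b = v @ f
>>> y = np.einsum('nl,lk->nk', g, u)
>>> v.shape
(29, 29)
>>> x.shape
(3, 23)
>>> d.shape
(19, 3)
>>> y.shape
(3, 19)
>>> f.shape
(29, 29)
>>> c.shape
(3,)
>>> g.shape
(3, 3)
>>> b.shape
(29, 29)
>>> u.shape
(3, 19)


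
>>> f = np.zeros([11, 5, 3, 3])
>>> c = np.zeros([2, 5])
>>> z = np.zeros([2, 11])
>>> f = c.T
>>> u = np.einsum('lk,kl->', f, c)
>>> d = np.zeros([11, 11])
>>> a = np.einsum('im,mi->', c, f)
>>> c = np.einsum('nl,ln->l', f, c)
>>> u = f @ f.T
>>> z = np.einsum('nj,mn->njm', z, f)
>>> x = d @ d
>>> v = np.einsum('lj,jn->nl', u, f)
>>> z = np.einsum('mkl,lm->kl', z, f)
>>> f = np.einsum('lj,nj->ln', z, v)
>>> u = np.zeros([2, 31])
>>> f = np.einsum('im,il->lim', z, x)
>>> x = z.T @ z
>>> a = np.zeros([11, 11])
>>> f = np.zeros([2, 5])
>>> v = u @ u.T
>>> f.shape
(2, 5)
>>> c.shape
(2,)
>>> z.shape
(11, 5)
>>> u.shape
(2, 31)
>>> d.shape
(11, 11)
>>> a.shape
(11, 11)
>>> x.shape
(5, 5)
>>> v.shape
(2, 2)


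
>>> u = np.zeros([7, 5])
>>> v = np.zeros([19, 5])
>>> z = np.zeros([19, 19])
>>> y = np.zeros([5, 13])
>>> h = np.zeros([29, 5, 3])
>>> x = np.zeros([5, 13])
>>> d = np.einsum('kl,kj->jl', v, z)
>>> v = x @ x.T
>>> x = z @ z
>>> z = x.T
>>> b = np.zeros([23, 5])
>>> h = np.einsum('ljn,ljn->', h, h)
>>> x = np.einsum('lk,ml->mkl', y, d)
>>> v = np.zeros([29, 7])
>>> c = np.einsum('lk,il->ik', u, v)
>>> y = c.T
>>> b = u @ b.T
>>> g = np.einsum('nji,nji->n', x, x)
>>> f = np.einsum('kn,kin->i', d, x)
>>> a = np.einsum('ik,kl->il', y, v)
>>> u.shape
(7, 5)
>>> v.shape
(29, 7)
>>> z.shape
(19, 19)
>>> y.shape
(5, 29)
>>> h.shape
()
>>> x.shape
(19, 13, 5)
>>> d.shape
(19, 5)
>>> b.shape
(7, 23)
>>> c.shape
(29, 5)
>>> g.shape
(19,)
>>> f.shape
(13,)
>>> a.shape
(5, 7)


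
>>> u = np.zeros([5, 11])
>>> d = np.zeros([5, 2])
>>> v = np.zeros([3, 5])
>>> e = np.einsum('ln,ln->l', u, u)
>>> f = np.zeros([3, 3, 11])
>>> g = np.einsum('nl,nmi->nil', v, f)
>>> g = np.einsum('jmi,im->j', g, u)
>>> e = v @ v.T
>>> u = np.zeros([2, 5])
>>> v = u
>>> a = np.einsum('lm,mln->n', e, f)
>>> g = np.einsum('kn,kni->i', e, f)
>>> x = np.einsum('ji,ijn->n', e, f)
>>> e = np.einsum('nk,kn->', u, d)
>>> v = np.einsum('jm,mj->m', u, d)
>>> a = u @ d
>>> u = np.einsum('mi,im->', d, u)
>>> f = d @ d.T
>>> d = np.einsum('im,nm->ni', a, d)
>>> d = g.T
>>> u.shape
()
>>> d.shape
(11,)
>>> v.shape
(5,)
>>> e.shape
()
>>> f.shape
(5, 5)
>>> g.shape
(11,)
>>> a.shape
(2, 2)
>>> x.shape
(11,)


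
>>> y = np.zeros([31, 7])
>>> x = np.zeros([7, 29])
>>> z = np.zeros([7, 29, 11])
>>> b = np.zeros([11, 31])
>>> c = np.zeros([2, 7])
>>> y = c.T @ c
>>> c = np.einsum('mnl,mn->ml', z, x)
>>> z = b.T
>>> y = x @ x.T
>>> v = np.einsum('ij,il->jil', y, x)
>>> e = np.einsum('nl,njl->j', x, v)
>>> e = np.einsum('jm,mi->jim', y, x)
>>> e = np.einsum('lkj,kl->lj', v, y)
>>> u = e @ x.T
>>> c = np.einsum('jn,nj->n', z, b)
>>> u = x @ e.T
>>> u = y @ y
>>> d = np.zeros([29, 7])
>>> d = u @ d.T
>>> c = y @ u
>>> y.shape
(7, 7)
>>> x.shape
(7, 29)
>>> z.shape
(31, 11)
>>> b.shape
(11, 31)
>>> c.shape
(7, 7)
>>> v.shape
(7, 7, 29)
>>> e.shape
(7, 29)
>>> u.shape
(7, 7)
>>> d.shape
(7, 29)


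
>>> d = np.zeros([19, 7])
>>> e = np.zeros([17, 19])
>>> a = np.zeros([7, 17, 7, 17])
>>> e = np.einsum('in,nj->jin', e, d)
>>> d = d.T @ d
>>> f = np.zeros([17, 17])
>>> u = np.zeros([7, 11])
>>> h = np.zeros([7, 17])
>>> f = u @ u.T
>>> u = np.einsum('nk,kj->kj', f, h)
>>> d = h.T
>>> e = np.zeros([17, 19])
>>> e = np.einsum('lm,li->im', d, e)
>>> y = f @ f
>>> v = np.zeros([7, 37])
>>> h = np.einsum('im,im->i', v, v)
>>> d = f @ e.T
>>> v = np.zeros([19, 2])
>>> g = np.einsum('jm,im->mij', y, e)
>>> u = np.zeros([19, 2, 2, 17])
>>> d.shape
(7, 19)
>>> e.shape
(19, 7)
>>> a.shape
(7, 17, 7, 17)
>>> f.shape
(7, 7)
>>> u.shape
(19, 2, 2, 17)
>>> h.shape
(7,)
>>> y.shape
(7, 7)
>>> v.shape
(19, 2)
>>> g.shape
(7, 19, 7)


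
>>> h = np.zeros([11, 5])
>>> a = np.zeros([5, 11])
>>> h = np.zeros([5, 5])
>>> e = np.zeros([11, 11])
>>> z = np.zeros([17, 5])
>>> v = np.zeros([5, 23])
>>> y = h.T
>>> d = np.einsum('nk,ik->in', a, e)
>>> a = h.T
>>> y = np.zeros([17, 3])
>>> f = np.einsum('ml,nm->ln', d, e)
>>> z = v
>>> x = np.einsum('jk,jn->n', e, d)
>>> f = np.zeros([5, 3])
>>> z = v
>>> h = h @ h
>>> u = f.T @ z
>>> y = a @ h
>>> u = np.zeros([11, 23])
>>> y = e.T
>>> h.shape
(5, 5)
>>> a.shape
(5, 5)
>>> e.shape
(11, 11)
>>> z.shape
(5, 23)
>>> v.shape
(5, 23)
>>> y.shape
(11, 11)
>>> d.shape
(11, 5)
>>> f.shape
(5, 3)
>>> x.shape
(5,)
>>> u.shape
(11, 23)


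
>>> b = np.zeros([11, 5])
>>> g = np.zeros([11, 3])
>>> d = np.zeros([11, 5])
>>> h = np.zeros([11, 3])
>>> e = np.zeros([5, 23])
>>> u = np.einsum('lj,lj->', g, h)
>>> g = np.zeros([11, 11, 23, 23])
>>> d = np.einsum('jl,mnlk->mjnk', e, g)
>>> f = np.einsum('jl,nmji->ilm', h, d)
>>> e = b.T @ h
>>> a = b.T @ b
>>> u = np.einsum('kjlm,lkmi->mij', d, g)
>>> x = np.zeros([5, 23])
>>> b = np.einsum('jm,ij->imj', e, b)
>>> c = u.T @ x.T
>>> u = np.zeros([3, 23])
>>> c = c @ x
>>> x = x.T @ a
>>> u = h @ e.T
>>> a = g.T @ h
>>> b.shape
(11, 3, 5)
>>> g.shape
(11, 11, 23, 23)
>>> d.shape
(11, 5, 11, 23)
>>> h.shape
(11, 3)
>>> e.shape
(5, 3)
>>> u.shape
(11, 5)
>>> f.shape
(23, 3, 5)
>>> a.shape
(23, 23, 11, 3)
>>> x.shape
(23, 5)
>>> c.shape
(5, 23, 23)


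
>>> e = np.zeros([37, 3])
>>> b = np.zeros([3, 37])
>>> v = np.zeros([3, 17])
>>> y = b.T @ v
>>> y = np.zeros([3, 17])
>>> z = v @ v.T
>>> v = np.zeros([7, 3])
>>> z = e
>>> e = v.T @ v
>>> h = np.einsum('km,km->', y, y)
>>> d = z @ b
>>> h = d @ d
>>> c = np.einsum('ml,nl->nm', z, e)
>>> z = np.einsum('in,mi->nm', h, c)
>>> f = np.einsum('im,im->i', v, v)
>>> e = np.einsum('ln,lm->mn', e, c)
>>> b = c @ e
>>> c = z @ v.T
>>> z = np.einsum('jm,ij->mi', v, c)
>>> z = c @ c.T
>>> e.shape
(37, 3)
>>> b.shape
(3, 3)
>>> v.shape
(7, 3)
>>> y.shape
(3, 17)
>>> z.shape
(37, 37)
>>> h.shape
(37, 37)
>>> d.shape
(37, 37)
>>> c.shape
(37, 7)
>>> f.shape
(7,)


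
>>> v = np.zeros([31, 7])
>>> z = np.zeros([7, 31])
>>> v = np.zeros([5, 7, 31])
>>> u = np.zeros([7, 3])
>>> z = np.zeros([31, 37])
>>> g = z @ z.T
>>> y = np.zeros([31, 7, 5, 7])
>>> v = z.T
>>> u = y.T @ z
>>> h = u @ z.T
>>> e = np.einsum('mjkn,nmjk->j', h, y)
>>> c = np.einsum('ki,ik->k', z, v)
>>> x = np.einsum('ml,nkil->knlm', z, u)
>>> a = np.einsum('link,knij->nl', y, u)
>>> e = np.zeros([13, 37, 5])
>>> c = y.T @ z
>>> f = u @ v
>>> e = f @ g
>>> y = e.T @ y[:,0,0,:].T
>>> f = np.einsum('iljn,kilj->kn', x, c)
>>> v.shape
(37, 31)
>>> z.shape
(31, 37)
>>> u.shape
(7, 5, 7, 37)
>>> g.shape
(31, 31)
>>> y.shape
(31, 7, 5, 31)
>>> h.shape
(7, 5, 7, 31)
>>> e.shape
(7, 5, 7, 31)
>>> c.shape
(7, 5, 7, 37)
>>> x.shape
(5, 7, 37, 31)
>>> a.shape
(5, 31)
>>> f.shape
(7, 31)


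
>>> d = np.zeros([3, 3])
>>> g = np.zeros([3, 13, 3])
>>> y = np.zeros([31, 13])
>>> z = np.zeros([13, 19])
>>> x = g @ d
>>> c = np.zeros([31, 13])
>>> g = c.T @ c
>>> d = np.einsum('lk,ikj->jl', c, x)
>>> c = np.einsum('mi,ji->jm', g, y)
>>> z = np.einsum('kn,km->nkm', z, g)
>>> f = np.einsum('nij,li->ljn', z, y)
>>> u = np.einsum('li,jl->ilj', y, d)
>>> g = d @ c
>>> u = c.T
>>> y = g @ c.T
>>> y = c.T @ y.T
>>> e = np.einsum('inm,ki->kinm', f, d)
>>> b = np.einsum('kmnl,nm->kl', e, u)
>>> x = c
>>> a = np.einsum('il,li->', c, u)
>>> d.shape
(3, 31)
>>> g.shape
(3, 13)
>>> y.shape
(13, 3)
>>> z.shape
(19, 13, 13)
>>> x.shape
(31, 13)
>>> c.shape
(31, 13)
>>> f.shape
(31, 13, 19)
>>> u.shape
(13, 31)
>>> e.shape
(3, 31, 13, 19)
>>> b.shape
(3, 19)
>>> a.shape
()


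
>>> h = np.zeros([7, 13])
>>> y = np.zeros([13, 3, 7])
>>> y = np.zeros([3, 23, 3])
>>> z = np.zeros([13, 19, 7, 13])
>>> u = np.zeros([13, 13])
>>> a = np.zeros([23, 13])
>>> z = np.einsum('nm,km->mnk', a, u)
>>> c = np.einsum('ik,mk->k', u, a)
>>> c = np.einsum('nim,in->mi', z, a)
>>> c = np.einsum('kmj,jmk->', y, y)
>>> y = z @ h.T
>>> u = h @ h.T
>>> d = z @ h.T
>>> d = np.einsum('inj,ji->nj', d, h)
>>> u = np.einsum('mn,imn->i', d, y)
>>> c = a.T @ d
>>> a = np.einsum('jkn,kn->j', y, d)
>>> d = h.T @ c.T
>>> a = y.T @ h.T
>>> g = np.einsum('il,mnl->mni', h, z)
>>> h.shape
(7, 13)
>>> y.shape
(13, 23, 7)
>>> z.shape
(13, 23, 13)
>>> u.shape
(13,)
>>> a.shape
(7, 23, 7)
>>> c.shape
(13, 7)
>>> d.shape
(13, 13)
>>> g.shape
(13, 23, 7)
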